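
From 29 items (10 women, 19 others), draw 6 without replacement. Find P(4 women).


P(X=4) = C(10,4)*C(19,2) / C(29,6)
= 210*171 / 475020
= 35910/475020 = 57/754

57/754


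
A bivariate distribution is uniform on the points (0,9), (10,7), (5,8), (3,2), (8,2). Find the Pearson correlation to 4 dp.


Cov(X,Y) = -2.7200, Var(X) = 12.5600, Var(Y) = 9.0400
rho = Cov/(sqrt(VarX)*sqrt(VarY)) = -0.2553

-0.2553


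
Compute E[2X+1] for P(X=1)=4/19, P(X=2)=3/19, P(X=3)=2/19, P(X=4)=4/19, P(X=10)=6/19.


E[2X+1] = sum(g(x)*P(x))
= 3*4/19 + 5*3/19 + 7*2/19 + 9*4/19 + 21*6/19
= 203/19

203/19


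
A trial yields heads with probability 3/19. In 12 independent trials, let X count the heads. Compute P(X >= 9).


P(X>=9) = P(X=9) + P(X=10) + P(X=11) + P(X=12)
= 17736744960/2213314919066161 + 997691904/2213314919066161 + 34012224/2213314919066161 + 531441/2213314919066161
= 18768980529/2213314919066161

18768980529/2213314919066161


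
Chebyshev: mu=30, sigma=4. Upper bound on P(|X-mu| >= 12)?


k = 12/4 = 3
Chebyshev: P(|X-mu| >= k*sigma) <= 1/k^2 = 1/3^2 = 1/9

1/9


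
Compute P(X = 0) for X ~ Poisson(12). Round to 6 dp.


P(X=0) = e^(-12) * 12^0 / 0!
≈ 0.000006144212353 * 1 / 1
≈ 0.000006

0.000006


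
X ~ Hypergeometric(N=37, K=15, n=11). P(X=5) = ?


P(X=5) = C(15,5)*C(22,6) / C(37,11)
= 3003*74613 / 854992152
= 224062839/854992152 = 209209/798312

209209/798312


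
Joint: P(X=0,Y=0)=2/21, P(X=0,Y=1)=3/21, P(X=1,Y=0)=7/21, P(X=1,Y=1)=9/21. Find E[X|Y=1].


P(Y=1) = 12/21
E[X|Y=1] = (0*3 + 1*9)/12 = 9/12 = 3/4

3/4


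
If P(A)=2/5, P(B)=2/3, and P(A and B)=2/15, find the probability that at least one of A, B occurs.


P(A∪B) = P(A) + P(B) - P(A∩B)
= 2/5 + 2/3 - 2/15 = 14/15

14/15


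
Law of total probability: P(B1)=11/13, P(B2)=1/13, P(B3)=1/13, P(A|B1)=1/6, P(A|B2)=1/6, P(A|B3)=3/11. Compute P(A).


P(A) = P(A|B1)P(B1) + P(A|B2)P(B2) + P(A|B3)P(B3)
= 1/6*11/13 + 1/6*1/13 + 3/11*1/13
= 11/78 + 1/78 + 3/143 = 25/143

25/143


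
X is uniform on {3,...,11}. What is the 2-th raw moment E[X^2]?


E[X^2] = (1/9) * sum(x^2 for x=3..11)
= 501/9 = 167/3

167/3


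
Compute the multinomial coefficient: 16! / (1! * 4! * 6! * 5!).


16! = 20922789888000
Denominator: 1!=1 * 4!=24 * 6!=720 * 5!=120
Coefficient = 20922789888000 / 2073600 = 10090080

10090080


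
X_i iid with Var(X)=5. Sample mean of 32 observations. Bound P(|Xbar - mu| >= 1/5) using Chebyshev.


Var(Xbar) = Var(X)/n = 5/32
Chebyshev: P(|Xbar-mu| >= 1/5) <= Var(Xbar)/(1/5)^2 = (5/32)/(1/25) = 125/32
Bound exceeds 1, so trivial bound: 1

1


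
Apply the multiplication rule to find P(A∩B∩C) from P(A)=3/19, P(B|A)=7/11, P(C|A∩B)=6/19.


P(A∩B∩C) = P(A) * P(B|A) * P(C|A∩B)
= 3/19 * 7/11 * 6/19
= 21/209 * 6/19 = 126/3971

126/3971


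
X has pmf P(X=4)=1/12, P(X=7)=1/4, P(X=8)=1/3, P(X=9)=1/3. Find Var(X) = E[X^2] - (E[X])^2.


E[X] = 31/4, E[X^2] = 743/12
Var(X) = E[X^2] - (E[X])^2 = 743/12 - (31/4)^2 = 89/48

89/48


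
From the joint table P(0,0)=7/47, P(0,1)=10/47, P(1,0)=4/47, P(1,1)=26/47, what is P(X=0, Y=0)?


Read from table: P(X=0, Y=0) = 7/47

7/47


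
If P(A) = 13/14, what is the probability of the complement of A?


P(A') = 1 - P(A) = 1 - 13/14 = 1/14

1/14


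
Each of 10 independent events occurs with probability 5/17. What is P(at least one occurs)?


P(at least one) = 1 - P(none)
P(none) = (1 - 5/17)^10 = (12/17)^10 = 61917364224/2015993900449
P(at least one) = 1 - 61917364224/2015993900449 = 1954076536225/2015993900449

1954076536225/2015993900449


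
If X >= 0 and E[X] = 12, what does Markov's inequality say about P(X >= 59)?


Markov: P(X >= a) <= E[X]/a
P(X >= 59) <= 12/59

12/59


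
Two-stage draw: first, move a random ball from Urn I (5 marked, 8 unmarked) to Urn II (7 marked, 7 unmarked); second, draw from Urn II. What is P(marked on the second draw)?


P(transfer marked) = 5/13; P(transfer unmarked) = 8/13
If marked transferred: Urn II has 8 marked of 15, so P(marked|marked moved) = 8/15
If unmarked transferred: Urn II has 7 marked of 15, so P(marked|unmarked moved) = 7/15
By total probability: P(marked) = 5/13*8/15 + 8/13*7/15 = 32/65

32/65


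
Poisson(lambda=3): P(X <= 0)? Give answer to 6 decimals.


P(X<=0) = e^(-3)*3^0/0!
≈ 0.0497870684
≈ 0.049787

0.049787


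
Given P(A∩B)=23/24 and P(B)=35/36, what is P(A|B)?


P(A|B) = P(A∩B)/P(B) = (69/72)/(70/72) = 69/70

69/70


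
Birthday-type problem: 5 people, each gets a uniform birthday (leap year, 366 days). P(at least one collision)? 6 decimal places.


P(all different) = prod((366-i)/366 for i=0..4) = 0.972938
P(at least one match) = 1 - 0.972938 = 0.027062

0.027062


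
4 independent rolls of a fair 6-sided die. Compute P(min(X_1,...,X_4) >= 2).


P(min >= 2) = P(all X_i >= 2) = (P(X_1 >= 2))^4
= (5/6)^4 = 625/1296

625/1296


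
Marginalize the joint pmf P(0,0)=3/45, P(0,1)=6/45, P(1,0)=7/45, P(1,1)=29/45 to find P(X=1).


P(X=1) = P(1,0)+P(1,1) = 7/45 + 29/45 = 36/45 = 4/5

4/5


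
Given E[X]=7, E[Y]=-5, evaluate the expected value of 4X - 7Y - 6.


E[4X - 7Y - 6] = 4*E[X] - 7*E[Y] - 6
= (4)*(7) + (-7)*(-5) + (-6)
= 28 + 35 - 6 = 57

57


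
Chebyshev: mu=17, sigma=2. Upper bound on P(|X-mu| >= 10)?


k = 10/2 = 5
Chebyshev: P(|X-mu| >= k*sigma) <= 1/k^2 = 1/5^2 = 1/25

1/25


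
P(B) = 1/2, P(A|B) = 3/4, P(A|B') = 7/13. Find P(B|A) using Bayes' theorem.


P(A) = P(A|B)P(B) + P(A|B')P(B') = 3/4*1/2 + 7/13*1/2 = 67/104
P(B|A) = P(A|B)P(B)/P(A) = (3/8)/(67/104) = 39/67

39/67


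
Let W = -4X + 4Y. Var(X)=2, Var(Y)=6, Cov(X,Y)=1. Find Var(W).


Var(-4X + 4Y) = (-4)^2*Var(X) + 4^2*Var(Y) + 2*(-4)*4*Cov(X,Y)
= 16*2 + 16*6 - 32*1
= 32 + 96 - 32 = 96

96


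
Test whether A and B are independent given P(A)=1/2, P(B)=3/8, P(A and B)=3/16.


P(A)*P(B) = 1/2*3/8 = 3/16
P(A∩B) = 3/16, which equals P(A)P(B), so independent

Yes, A and B are independent


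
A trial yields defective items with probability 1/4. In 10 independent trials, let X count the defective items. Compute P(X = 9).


P(X=9) = C(10,9) * p^9 * (1-p)^1
= 10 * 1/262144 * 3/4
= 15/524288

15/524288


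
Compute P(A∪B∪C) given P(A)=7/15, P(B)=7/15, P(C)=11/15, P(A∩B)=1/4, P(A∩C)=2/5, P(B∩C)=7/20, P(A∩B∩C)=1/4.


P(A∪B∪C) = P(A)+P(B)+P(C) - P(AB)-P(AC)-P(BC) + P(ABC)
= 7/15+7/15+11/15 - 1/4-2/5-7/20 + 1/4
= 11/12

11/12


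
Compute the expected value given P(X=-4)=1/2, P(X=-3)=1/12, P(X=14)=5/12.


E[X] = sum(x * P(x))
= -4*1/2 - 3*1/12 + 14*5/12
= 43/12

43/12


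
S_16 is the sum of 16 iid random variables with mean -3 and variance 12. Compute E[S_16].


E[S_n] = n*E[X_1] = 16*-3 = -48

-48


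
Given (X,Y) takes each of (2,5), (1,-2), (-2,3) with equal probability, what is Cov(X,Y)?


E[X]=1/3, E[Y]=2, E[XY]=2/3
Cov(X,Y) = E[XY] - E[X]E[Y] = 2/3 - 1/3*2 = 0

0


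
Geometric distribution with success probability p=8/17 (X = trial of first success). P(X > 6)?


P(X > 6) = P(first 6 trials all fail) = (1-p)^6 = (9/17)^6 = 531441/24137569

531441/24137569


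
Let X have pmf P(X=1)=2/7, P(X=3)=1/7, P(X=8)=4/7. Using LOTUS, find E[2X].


E[2X] = sum(g(x)*P(x))
= 2*2/7 + 6*1/7 + 16*4/7
= 74/7

74/7


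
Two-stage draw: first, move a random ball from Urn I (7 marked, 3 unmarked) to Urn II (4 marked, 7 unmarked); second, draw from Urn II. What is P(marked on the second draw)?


P(transfer marked) = 7/10; P(transfer unmarked) = 3/10
If marked transferred: Urn II has 5 marked of 12, so P(marked|marked moved) = 5/12
If unmarked transferred: Urn II has 4 marked of 12, so P(marked|unmarked moved) = 1/3
By total probability: P(marked) = 7/10*5/12 + 3/10*1/3 = 47/120

47/120


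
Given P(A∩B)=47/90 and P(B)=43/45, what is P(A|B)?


P(A|B) = P(A∩B)/P(B) = (47/90)/(86/90) = 47/86

47/86


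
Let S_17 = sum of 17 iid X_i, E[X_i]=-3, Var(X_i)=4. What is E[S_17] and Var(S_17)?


E[S_n] = n*mu = 17*-3 = -51
Var(S_n) = n*sigma^2 = 17*4 = 68

E[S_17]=-51, Var(S_17)=68


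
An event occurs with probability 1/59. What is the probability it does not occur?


P(A') = 1 - P(A) = 1 - 1/59 = 58/59

58/59


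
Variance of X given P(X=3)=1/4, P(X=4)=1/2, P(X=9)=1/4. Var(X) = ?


E[X] = 5, E[X^2] = 61/2
Var(X) = E[X^2] - (E[X])^2 = 61/2 - (5)^2 = 11/2

11/2


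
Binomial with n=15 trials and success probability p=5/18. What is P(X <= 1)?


P(X<=1) = P(X=0) + P(X=1)
= 51185893014090757/6746640616477458432 + 98434409642482225/2248880205492486144
= 43311140242692179/843330077059682304

43311140242692179/843330077059682304


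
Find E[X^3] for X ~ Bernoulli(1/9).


For Bernoulli: X in {0,1}
E[X^3] = 0^3*(1-1/9) + 1^3*1/9 = 1/9

1/9


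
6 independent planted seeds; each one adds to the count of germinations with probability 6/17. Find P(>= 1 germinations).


P(at least one) = 1 - P(none)
P(none) = (1 - 6/17)^6 = (11/17)^6 = 1771561/24137569
P(at least one) = 1 - 1771561/24137569 = 22366008/24137569

22366008/24137569


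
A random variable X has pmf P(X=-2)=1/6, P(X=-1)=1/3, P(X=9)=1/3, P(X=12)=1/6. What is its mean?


E[X] = sum(x * P(x))
= -2*1/6 - 1*1/3 + 9*1/3 + 12*1/6
= 13/3

13/3


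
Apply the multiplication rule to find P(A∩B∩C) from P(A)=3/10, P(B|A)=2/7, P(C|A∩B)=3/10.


P(A∩B∩C) = P(A) * P(B|A) * P(C|A∩B)
= 3/10 * 2/7 * 3/10
= 3/35 * 3/10 = 9/350

9/350


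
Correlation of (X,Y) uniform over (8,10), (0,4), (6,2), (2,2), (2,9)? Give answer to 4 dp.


Cov(X,Y) = 3.3600, Var(X) = 8.6400, Var(Y) = 11.8400
rho = Cov/(sqrt(VarX)*sqrt(VarY)) = 0.3322

0.3322


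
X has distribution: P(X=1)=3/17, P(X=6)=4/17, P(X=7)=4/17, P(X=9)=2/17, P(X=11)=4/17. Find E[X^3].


E[X^3] = sum(g(x)*P(x))
= 1*3/17 + 216*4/17 + 343*4/17 + 729*2/17 + 1331*4/17
= 9021/17

9021/17


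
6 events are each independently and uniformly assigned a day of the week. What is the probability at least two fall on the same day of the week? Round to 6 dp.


P(all different) = prod((7-i)/7 for i=0..5) = 0.042839
P(at least one match) = 1 - 0.042839 = 0.957161

0.957161


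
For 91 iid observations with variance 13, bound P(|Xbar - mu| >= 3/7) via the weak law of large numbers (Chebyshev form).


Var(Xbar) = Var(X)/n = 13/91
Chebyshev: P(|Xbar-mu| >= 3/7) <= Var(Xbar)/(3/7)^2 = (1/7)/(9/49) = 7/9

7/9


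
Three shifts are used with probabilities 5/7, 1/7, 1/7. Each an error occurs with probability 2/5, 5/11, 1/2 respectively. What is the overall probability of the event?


P(A) = P(A|B1)P(B1) + P(A|B2)P(B2) + P(A|B3)P(B3)
= 2/5*5/7 + 5/11*1/7 + 1/2*1/7
= 2/7 + 5/77 + 1/14 = 65/154

65/154


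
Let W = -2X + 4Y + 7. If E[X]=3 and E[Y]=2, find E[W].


E[-2X + 4Y + 7] = -2*E[X] + 4*E[Y] + 7
= (-2)*(3) + (4)*(2) + (7)
= -6 + 8 + 7 = 9

9


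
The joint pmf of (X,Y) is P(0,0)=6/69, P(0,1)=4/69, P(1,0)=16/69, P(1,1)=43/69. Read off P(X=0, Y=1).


Read from table: P(X=0, Y=1) = 4/69

4/69


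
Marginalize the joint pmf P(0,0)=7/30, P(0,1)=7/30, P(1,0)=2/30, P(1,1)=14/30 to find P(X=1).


P(X=1) = P(1,0)+P(1,1) = 2/30 + 14/30 = 16/30 = 8/15

8/15


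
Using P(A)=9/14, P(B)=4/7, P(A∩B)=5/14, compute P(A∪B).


P(A∪B) = P(A) + P(B) - P(A∩B)
= 9/14 + 4/7 - 5/14 = 6/7

6/7


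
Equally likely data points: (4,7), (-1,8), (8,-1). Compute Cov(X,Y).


E[X]=11/3, E[Y]=14/3, E[XY]=4
Cov(X,Y) = E[XY] - E[X]E[Y] = 4 - 11/3*14/3 = -118/9

-118/9


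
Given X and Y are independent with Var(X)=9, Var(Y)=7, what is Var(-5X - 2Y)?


Independence => Cov(X,Y)=0
Var(-5X - 2Y) = (-5)^2*Var(X) + (-2)^2*Var(Y)
= 25*9 + 4*7 = 253

253


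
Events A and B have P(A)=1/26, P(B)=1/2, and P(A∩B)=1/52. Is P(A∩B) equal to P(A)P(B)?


P(A)*P(B) = 1/26*1/2 = 1/52
P(A∩B) = 1/52, which equals P(A)P(B), so independent

Yes, A and B are independent


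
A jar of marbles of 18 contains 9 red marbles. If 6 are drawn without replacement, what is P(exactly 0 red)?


P(X=0) = C(9,0)*C(9,6) / C(18,6)
= 1*84 / 18564
= 84/18564 = 1/221

1/221


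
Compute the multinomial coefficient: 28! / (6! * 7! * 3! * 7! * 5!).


28! = 304888344611713860501504000000
Denominator: 6!=720 * 7!=5040 * 3!=6 * 7!=5040 * 5!=120
Coefficient = 304888344611713860501504000000 / 13168189440000 = 23153399030361600

23153399030361600


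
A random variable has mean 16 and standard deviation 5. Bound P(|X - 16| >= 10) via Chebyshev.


k = 10/5 = 2
Chebyshev: P(|X-mu| >= k*sigma) <= 1/k^2 = 1/2^2 = 1/4

1/4


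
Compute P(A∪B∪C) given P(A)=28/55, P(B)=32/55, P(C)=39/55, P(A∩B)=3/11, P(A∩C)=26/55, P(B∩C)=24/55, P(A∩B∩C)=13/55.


P(A∪B∪C) = P(A)+P(B)+P(C) - P(AB)-P(AC)-P(BC) + P(ABC)
= 28/55+32/55+39/55 - 3/11-26/55-24/55 + 13/55
= 47/55

47/55


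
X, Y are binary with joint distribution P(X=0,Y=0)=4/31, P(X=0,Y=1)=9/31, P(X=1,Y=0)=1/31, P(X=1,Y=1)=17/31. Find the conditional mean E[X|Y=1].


P(Y=1) = 26/31
E[X|Y=1] = (0*9 + 1*17)/26 = 17/26

17/26


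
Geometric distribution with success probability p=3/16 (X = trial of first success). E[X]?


For geometric (trials until first success), E[X] = 1/p = 1/(3/16) = 16/3

16/3


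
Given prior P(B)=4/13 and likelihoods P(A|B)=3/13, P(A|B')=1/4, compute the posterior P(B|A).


P(A) = P(A|B)P(B) + P(A|B')P(B') = 3/13*4/13 + 1/4*9/13 = 165/676
P(B|A) = P(A|B)P(B)/P(A) = (12/169)/(165/676) = 16/55

16/55


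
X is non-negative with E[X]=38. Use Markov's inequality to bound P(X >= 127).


Markov: P(X >= a) <= E[X]/a
P(X >= 127) <= 38/127

38/127


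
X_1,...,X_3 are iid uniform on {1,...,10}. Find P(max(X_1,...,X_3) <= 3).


P(max <= 3) = P(all X_i <= 3) = (P(X_1 <= 3))^3
= (3/10)^3 = 27/1000

27/1000


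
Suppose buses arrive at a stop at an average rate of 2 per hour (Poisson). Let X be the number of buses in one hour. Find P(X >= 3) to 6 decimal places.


P(X>=3) = 1 - P(X<=2) = 1 - (e^(-2)*2^0/0! + e^(-2)*2^1/1! + e^(-2)*2^2/2!)
≈ 1 - (0.1353352832 + 0.2706705665 + 0.2706705665)
= 1 - 0.6766764162 = 0.3233235838
≈ 0.323324

0.323324


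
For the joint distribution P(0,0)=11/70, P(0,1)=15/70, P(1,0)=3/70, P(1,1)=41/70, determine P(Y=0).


P(Y=0) = P(0,0)+P(1,0) = 11/70 + 3/70 = 14/70 = 1/5

1/5


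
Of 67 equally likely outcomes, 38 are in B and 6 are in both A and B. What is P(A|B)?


P(A|B) = P(A∩B)/P(B) = (6/67)/(38/67) = 6/38 = 3/19

3/19


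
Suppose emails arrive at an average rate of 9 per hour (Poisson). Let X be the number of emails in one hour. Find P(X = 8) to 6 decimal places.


P(X=8) = e^(-9) * 9^8 / 8!
≈ 0.0001234098041 * 43046721 / 40320
≈ 0.131756

0.131756


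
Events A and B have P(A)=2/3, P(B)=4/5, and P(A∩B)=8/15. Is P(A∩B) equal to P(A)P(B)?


P(A)*P(B) = 2/3*4/5 = 8/15
P(A∩B) = 8/15, which equals P(A)P(B), so independent

Yes, A and B are independent


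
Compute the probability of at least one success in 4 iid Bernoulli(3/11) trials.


P(at least one) = 1 - P(none)
P(none) = (1 - 3/11)^4 = (8/11)^4 = 4096/14641
P(at least one) = 1 - 4096/14641 = 10545/14641

10545/14641


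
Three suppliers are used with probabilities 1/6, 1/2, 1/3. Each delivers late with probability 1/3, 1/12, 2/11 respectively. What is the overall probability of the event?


P(A) = P(A|B1)P(B1) + P(A|B2)P(B2) + P(A|B3)P(B3)
= 1/3*1/6 + 1/12*1/2 + 2/11*1/3
= 1/18 + 1/24 + 2/33 = 125/792

125/792


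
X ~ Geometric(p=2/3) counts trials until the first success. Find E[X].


For geometric (trials until first success), E[X] = 1/p = 1/(2/3) = 3/2

3/2


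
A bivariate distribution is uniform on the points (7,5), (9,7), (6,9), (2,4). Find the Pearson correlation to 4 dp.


Cov(X,Y) = 2.5000, Var(X) = 6.5000, Var(Y) = 3.6875
rho = Cov/(sqrt(VarX)*sqrt(VarY)) = 0.5106

0.5106


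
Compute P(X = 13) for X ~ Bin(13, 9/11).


P(X=13) = C(13,13) * p^13 * (1-p)^0
= 1 * 2541865828329/34522712143931 * 1
= 2541865828329/34522712143931

2541865828329/34522712143931


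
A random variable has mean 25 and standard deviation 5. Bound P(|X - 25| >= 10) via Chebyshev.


k = 10/5 = 2
Chebyshev: P(|X-mu| >= k*sigma) <= 1/k^2 = 1/2^2 = 1/4

1/4


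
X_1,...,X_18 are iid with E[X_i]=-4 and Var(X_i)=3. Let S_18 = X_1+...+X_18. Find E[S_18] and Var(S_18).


E[S_n] = n*mu = 18*-4 = -72
Var(S_n) = n*sigma^2 = 18*3 = 54

E[S_18]=-72, Var(S_18)=54


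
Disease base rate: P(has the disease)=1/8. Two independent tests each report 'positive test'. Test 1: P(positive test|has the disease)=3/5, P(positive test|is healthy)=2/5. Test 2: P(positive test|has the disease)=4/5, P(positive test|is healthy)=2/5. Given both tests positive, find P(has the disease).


After test 1: P(+) = 3/5*1/8 + 2/5*7/8 = 17/40
P(B|+) = (3/40)/(17/40) = 3/17
After test 2 (use post1 as new prior): P(+) = 4/5*3/17 + 2/5*14/17 = 8/17
P(B|+,+) = (12/85)/(8/17) = 3/10

3/10


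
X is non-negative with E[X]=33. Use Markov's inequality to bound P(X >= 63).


Markov: P(X >= a) <= E[X]/a
P(X >= 63) <= 33/63 = 11/21

11/21


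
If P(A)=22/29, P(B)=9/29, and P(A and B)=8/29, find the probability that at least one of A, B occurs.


P(A∪B) = P(A) + P(B) - P(A∩B)
= 22/29 + 9/29 - 8/29 = 23/29

23/29


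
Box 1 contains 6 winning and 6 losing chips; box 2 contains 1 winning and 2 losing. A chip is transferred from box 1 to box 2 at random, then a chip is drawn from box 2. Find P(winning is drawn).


P(transfer winning) = 6/12 = 1/2; P(transfer losing) = 1/2
If winning transferred: Urn II has 2 winning of 4, so P(winning|winning moved) = 1/2
If losing transferred: Urn II has 1 winning of 4, so P(winning|losing moved) = 1/4
By total probability: P(winning) = 1/2*1/2 + 1/2*1/4 = 3/8

3/8


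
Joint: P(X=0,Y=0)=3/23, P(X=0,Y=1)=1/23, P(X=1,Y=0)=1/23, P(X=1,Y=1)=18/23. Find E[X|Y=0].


P(Y=0) = 4/23
E[X|Y=0] = (0*3 + 1*1)/4 = 1/4

1/4


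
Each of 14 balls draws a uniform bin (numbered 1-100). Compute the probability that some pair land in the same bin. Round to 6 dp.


P(all different) = prod((100-i)/100 for i=0..13) = 0.385214
P(at least one match) = 1 - 0.385214 = 0.614786

0.614786


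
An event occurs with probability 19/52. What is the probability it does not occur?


P(A') = 1 - P(A) = 1 - 19/52 = 33/52

33/52


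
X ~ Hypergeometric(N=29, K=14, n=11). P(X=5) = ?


P(X=5) = C(14,5)*C(15,6) / C(29,11)
= 2002*5005 / 34597290
= 10020010/34597290 = 11011/38019

11011/38019


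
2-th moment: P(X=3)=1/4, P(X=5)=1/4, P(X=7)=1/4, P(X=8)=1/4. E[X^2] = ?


E[X^2] = sum(x^2 * P(x))
= 9*1/4 + 25*1/4 + 49*1/4 + 64*1/4
= 147/4

147/4


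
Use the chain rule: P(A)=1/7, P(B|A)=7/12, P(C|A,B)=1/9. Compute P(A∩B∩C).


P(A∩B∩C) = P(A) * P(B|A) * P(C|A∩B)
= 1/7 * 7/12 * 1/9
= 1/12 * 1/9 = 1/108

1/108


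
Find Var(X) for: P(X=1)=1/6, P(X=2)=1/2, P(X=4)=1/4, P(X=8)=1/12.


E[X] = 17/6, E[X^2] = 23/2
Var(X) = E[X^2] - (E[X])^2 = 23/2 - (17/6)^2 = 125/36

125/36


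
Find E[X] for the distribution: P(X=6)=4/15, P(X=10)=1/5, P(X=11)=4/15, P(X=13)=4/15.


E[X] = sum(x * P(x))
= 6*4/15 + 10*1/5 + 11*4/15 + 13*4/15
= 10

10


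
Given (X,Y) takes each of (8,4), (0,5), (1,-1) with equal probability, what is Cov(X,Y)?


E[X]=3, E[Y]=8/3, E[XY]=31/3
Cov(X,Y) = E[XY] - E[X]E[Y] = 31/3 - 3*8/3 = 7/3

7/3


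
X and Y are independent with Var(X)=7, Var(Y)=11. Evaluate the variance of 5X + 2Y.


Independence => Cov(X,Y)=0
Var(5X + 2Y) = 5^2*Var(X) + 2^2*Var(Y)
= 25*7 + 4*11 = 219

219


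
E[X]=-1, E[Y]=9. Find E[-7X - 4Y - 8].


E[-7X - 4Y - 8] = -7*E[X] - 4*E[Y] - 8
= (-7)*(-1) + (-4)*(9) + (-8)
= 7 - 36 - 8 = -37

-37


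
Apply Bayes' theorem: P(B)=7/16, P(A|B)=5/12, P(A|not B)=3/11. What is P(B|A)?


P(A) = P(A|B)P(B) + P(A|B')P(B') = 5/12*7/16 + 3/11*9/16 = 709/2112
P(B|A) = P(A|B)P(B)/P(A) = (35/192)/(709/2112) = 385/709

385/709


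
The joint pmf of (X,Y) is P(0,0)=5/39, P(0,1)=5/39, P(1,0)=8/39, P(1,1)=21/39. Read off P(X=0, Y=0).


Read from table: P(X=0, Y=0) = 5/39

5/39


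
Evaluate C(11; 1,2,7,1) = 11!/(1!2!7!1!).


11! = 39916800
Denominator: 1!=1 * 2!=2 * 7!=5040 * 1!=1
Coefficient = 39916800 / 10080 = 3960

3960


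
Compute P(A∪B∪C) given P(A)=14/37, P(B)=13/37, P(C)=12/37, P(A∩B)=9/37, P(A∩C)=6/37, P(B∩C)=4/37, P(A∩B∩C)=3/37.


P(A∪B∪C) = P(A)+P(B)+P(C) - P(AB)-P(AC)-P(BC) + P(ABC)
= 14/37+13/37+12/37 - 9/37-6/37-4/37 + 3/37
= 23/37

23/37


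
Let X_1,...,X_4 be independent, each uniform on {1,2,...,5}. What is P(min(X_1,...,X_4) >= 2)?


P(min >= 2) = P(all X_i >= 2) = (P(X_1 >= 2))^4
= (4/5)^4 = 256/625

256/625


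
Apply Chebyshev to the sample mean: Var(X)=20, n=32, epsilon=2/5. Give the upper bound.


Var(Xbar) = Var(X)/n = 20/32
Chebyshev: P(|Xbar-mu| >= 2/5) <= Var(Xbar)/(2/5)^2 = (5/8)/(4/25) = 125/32
Bound exceeds 1, so trivial bound: 1

1


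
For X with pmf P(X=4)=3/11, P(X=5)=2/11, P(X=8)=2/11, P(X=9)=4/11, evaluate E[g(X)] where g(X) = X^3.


E[X^3] = sum(g(x)*P(x))
= 64*3/11 + 125*2/11 + 512*2/11 + 729*4/11
= 4382/11

4382/11


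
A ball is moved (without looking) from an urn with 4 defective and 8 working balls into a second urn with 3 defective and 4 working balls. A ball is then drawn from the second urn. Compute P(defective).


P(transfer defective) = 4/12 = 1/3; P(transfer working) = 2/3
If defective transferred: Urn II has 4 defective of 8, so P(defective|defective moved) = 1/2
If working transferred: Urn II has 3 defective of 8, so P(defective|working moved) = 3/8
By total probability: P(defective) = 1/3*1/2 + 2/3*3/8 = 5/12

5/12


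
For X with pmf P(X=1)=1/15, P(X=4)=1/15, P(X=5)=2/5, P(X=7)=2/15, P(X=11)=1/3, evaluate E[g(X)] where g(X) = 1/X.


E[1/X] = sum(g(x)*P(x))
= 1*1/15 + 1/4*1/15 + 1/5*2/5 + 1/7*2/15 + 1/11*1/3
= 4913/23100

4913/23100


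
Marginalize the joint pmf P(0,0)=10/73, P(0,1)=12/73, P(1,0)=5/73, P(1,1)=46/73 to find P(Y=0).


P(Y=0) = P(0,0)+P(1,0) = 10/73 + 5/73 = 15/73

15/73


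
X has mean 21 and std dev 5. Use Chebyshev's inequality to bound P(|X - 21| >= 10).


k = 10/5 = 2
Chebyshev: P(|X-mu| >= k*sigma) <= 1/k^2 = 1/2^2 = 1/4

1/4


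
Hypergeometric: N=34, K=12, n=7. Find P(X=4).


P(X=4) = C(12,4)*C(22,3) / C(34,7)
= 495*1540 / 5379616
= 762300/5379616 = 17325/122264

17325/122264


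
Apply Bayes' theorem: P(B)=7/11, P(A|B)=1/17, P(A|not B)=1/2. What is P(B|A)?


P(A) = P(A|B)P(B) + P(A|B')P(B') = 1/17*7/11 + 1/2*4/11 = 41/187
P(B|A) = P(A|B)P(B)/P(A) = (7/187)/(41/187) = 7/41

7/41


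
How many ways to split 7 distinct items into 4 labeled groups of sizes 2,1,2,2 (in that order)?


7! = 5040
Denominator: 2!=2 * 1!=1 * 2!=2 * 2!=2
Coefficient = 5040 / 8 = 630

630


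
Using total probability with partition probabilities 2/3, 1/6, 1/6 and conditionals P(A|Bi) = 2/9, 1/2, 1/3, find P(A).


P(A) = P(A|B1)P(B1) + P(A|B2)P(B2) + P(A|B3)P(B3)
= 2/9*2/3 + 1/2*1/6 + 1/3*1/6
= 4/27 + 1/12 + 1/18 = 31/108

31/108


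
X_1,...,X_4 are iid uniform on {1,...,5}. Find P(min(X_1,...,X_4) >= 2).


P(min >= 2) = P(all X_i >= 2) = (P(X_1 >= 2))^4
= (4/5)^4 = 256/625

256/625


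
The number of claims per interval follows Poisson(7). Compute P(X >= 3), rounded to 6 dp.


P(X>=3) = 1 - P(X<=2) = 1 - (e^(-7)*7^0/0! + e^(-7)*7^1/1! + e^(-7)*7^2/2!)
≈ 1 - (0.0009118820 + 0.0063831738 + 0.0223411082)
= 1 - 0.0296361640 = 0.9703638360
≈ 0.970364

0.970364


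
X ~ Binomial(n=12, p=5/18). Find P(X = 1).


P(X=1) = C(12,1) * p^1 * (1-p)^11
= 12 * 5/18 * 1792160394037/64268410079232
= 8960801970185/96402615118848

8960801970185/96402615118848


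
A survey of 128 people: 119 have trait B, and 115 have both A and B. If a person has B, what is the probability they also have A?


P(A|B) = P(A∩B)/P(B) = (115/128)/(119/128) = 115/119

115/119


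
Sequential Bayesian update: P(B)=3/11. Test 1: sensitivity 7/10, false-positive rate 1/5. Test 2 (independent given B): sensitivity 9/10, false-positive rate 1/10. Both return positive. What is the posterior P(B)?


After test 1: P(+) = 7/10*3/11 + 1/5*8/11 = 37/110
P(B|+) = (21/110)/(37/110) = 21/37
After test 2 (use post1 as new prior): P(+) = 9/10*21/37 + 1/10*16/37 = 41/74
P(B|+,+) = (189/370)/(41/74) = 189/205

189/205


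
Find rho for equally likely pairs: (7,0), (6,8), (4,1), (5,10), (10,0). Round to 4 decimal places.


Cov(X,Y) = -3.9200, Var(X) = 4.2400, Var(Y) = 18.5600
rho = Cov/(sqrt(VarX)*sqrt(VarY)) = -0.4419

-0.4419


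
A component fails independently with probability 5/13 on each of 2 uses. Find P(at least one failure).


P(at least one) = 1 - P(none)
P(none) = (1 - 5/13)^2 = (8/13)^2 = 64/169
P(at least one) = 1 - 64/169 = 105/169

105/169


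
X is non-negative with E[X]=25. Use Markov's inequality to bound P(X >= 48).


Markov: P(X >= a) <= E[X]/a
P(X >= 48) <= 25/48

25/48


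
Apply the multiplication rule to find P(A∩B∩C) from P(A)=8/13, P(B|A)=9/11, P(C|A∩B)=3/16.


P(A∩B∩C) = P(A) * P(B|A) * P(C|A∩B)
= 8/13 * 9/11 * 3/16
= 72/143 * 3/16 = 27/286

27/286


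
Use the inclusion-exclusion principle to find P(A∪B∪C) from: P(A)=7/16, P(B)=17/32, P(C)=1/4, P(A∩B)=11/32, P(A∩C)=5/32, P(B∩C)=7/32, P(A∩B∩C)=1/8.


P(A∪B∪C) = P(A)+P(B)+P(C) - P(AB)-P(AC)-P(BC) + P(ABC)
= 7/16+17/32+1/4 - 11/32-5/32-7/32 + 1/8
= 5/8

5/8


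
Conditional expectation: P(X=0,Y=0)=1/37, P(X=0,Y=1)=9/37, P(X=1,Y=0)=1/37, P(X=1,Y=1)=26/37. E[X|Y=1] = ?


P(Y=1) = 35/37
E[X|Y=1] = (0*9 + 1*26)/35 = 26/35

26/35


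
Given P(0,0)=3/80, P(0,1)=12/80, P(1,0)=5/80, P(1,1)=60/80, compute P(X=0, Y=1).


Read from table: P(X=0, Y=1) = 12/80 = 3/20

3/20


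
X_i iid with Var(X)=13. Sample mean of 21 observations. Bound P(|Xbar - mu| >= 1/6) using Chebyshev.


Var(Xbar) = Var(X)/n = 13/21
Chebyshev: P(|Xbar-mu| >= 1/6) <= Var(Xbar)/(1/6)^2 = (13/21)/(1/36) = 156/7
Bound exceeds 1, so trivial bound: 1

1


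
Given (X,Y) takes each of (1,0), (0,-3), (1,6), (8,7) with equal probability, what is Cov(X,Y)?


E[X]=5/2, E[Y]=5/2, E[XY]=31/2
Cov(X,Y) = E[XY] - E[X]E[Y] = 31/2 - 5/2*5/2 = 37/4

37/4


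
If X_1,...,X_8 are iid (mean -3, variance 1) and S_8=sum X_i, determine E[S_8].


E[S_n] = n*E[X_1] = 8*-3 = -24

-24


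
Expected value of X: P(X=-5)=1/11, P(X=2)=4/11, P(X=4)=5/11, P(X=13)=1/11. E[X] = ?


E[X] = sum(x * P(x))
= -5*1/11 + 2*4/11 + 4*5/11 + 13*1/11
= 36/11

36/11


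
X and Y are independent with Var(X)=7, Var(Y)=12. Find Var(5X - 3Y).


Independence => Cov(X,Y)=0
Var(5X - 3Y) = 5^2*Var(X) + (-3)^2*Var(Y)
= 25*7 + 9*12 = 283

283


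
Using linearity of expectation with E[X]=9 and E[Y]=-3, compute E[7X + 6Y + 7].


E[7X + 6Y + 7] = 7*E[X] + 6*E[Y] + 7
= (7)*(9) + (6)*(-3) + (7)
= 63 - 18 + 7 = 52

52


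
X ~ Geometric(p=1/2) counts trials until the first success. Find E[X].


For geometric (trials until first success), E[X] = 1/p = 1/(1/2) = 2

2


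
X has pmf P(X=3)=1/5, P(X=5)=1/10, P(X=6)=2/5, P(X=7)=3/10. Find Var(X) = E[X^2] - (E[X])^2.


E[X] = 28/5, E[X^2] = 167/5
Var(X) = E[X^2] - (E[X])^2 = 167/5 - (28/5)^2 = 51/25

51/25


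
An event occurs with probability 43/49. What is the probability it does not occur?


P(A') = 1 - P(A) = 1 - 43/49 = 6/49

6/49


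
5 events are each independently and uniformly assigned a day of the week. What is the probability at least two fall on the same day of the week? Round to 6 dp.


P(all different) = prod((7-i)/7 for i=0..4) = 0.149938
P(at least one match) = 1 - 0.149938 = 0.850062

0.850062


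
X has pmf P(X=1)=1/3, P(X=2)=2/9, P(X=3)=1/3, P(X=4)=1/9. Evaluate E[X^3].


E[X^3] = sum(x^3 * P(x))
= 1*1/3 + 8*2/9 + 27*1/3 + 64*1/9
= 164/9

164/9


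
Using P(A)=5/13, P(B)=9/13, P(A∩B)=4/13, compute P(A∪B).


P(A∪B) = P(A) + P(B) - P(A∩B)
= 5/13 + 9/13 - 4/13 = 10/13

10/13


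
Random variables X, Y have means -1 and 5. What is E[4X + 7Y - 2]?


E[4X + 7Y - 2] = 4*E[X] + 7*E[Y] - 2
= (4)*(-1) + (7)*(5) + (-2)
= -4 + 35 - 2 = 29

29


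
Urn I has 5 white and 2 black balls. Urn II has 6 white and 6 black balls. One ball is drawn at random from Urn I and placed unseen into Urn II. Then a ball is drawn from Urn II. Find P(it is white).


P(transfer white) = 5/7; P(transfer black) = 2/7
If white transferred: Urn II has 7 white of 13, so P(white|white moved) = 7/13
If black transferred: Urn II has 6 white of 13, so P(white|black moved) = 6/13
By total probability: P(white) = 5/7*7/13 + 2/7*6/13 = 47/91

47/91


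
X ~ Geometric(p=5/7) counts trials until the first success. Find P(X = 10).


P(X=10) = (1-p)^9 * p = (2/7)^9 * 5/7
= 512/40353607 * 5/7 = 2560/282475249

2560/282475249


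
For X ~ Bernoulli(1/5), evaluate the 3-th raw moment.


For Bernoulli: X in {0,1}
E[X^3] = 0^3*(1-1/5) + 1^3*1/5 = 1/5

1/5


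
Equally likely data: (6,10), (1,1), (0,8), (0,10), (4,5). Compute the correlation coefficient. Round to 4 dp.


Cov(X,Y) = 1.2400, Var(X) = 5.7600, Var(Y) = 11.7600
rho = Cov/(sqrt(VarX)*sqrt(VarY)) = 0.1507

0.1507


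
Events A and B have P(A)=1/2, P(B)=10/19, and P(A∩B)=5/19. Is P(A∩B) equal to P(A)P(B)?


P(A)*P(B) = 1/2*10/19 = 5/19
P(A∩B) = 5/19, which equals P(A)P(B), so independent

Yes, A and B are independent


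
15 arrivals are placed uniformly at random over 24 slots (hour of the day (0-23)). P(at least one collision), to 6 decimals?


P(all different) = prod((24-i)/24 for i=0..14) = 0.003387
P(at least one match) = 1 - 0.003387 = 0.996613

0.996613


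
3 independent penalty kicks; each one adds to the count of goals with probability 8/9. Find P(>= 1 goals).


P(at least one) = 1 - P(none)
P(none) = (1 - 8/9)^3 = (1/9)^3 = 1/729
P(at least one) = 1 - 1/729 = 728/729

728/729


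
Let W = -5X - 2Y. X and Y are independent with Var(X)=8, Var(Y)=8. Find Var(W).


Independence => Cov(X,Y)=0
Var(-5X - 2Y) = (-5)^2*Var(X) + (-2)^2*Var(Y)
= 25*8 + 4*8 = 232

232


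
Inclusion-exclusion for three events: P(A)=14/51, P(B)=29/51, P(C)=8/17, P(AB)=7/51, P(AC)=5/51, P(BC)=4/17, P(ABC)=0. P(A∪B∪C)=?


P(A∪B∪C) = P(A)+P(B)+P(C) - P(AB)-P(AC)-P(BC) + P(ABC)
= 14/51+29/51+8/17 - 7/51-5/51-4/17 + 0
= 43/51

43/51


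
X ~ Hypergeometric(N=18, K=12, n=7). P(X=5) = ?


P(X=5) = C(12,5)*C(6,2) / C(18,7)
= 792*15 / 31824
= 11880/31824 = 165/442

165/442


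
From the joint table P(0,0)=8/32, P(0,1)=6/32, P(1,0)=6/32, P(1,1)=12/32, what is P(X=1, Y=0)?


Read from table: P(X=1, Y=0) = 6/32 = 3/16

3/16


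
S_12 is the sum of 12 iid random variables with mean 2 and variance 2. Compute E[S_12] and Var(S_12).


E[S_n] = n*mu = 12*2 = 24
Var(S_n) = n*sigma^2 = 12*2 = 24

E[S_12]=24, Var(S_12)=24


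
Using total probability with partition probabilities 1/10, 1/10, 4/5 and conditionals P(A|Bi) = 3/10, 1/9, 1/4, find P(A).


P(A) = P(A|B1)P(B1) + P(A|B2)P(B2) + P(A|B3)P(B3)
= 3/10*1/10 + 1/9*1/10 + 1/4*4/5
= 3/100 + 1/90 + 1/5 = 217/900

217/900


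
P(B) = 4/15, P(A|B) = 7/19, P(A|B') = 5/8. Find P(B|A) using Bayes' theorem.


P(A) = P(A|B)P(B) + P(A|B')P(B') = 7/19*4/15 + 5/8*11/15 = 423/760
P(B|A) = P(A|B)P(B)/P(A) = (28/285)/(423/760) = 224/1269

224/1269


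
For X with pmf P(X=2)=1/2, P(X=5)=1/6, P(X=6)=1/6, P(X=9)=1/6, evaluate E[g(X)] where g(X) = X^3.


E[X^3] = sum(g(x)*P(x))
= 8*1/2 + 125*1/6 + 216*1/6 + 729*1/6
= 547/3

547/3


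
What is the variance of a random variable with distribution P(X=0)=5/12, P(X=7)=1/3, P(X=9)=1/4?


E[X] = 55/12, E[X^2] = 439/12
Var(X) = E[X^2] - (E[X])^2 = 439/12 - (55/12)^2 = 2243/144

2243/144


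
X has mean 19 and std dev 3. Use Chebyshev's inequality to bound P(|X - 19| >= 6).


k = 6/3 = 2
Chebyshev: P(|X-mu| >= k*sigma) <= 1/k^2 = 1/2^2 = 1/4

1/4


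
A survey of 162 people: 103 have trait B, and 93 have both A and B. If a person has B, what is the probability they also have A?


P(A|B) = P(A∩B)/P(B) = (93/162)/(103/162) = 93/103

93/103


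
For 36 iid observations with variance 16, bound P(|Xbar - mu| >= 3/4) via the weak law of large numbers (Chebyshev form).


Var(Xbar) = Var(X)/n = 16/36
Chebyshev: P(|Xbar-mu| >= 3/4) <= Var(Xbar)/(3/4)^2 = (4/9)/(9/16) = 64/81

64/81


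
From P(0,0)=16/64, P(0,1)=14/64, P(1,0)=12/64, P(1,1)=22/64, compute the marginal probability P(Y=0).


P(Y=0) = P(0,0)+P(1,0) = 16/64 + 12/64 = 28/64 = 7/16

7/16


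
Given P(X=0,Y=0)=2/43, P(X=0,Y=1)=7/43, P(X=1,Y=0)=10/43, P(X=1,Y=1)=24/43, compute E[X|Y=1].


P(Y=1) = 31/43
E[X|Y=1] = (0*7 + 1*24)/31 = 24/31

24/31


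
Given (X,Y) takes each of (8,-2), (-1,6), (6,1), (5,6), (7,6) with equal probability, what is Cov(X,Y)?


E[X]=5, E[Y]=17/5, E[XY]=56/5
Cov(X,Y) = E[XY] - E[X]E[Y] = 56/5 - 5*17/5 = -29/5

-29/5


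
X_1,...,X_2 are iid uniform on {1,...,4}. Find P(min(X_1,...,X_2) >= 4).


P(min >= 4) = P(all X_i >= 4) = (P(X_1 >= 4))^2
= (1/4)^2 = 1/16

1/16


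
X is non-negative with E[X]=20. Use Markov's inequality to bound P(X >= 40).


Markov: P(X >= a) <= E[X]/a
P(X >= 40) <= 20/40 = 1/2

1/2


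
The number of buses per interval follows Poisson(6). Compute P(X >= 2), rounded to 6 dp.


P(X>=2) = 1 - P(X<=1) = 1 - (e^(-6)*6^0/0! + e^(-6)*6^1/1!)
≈ 1 - (0.0024787522 + 0.0148725131)
= 1 - 0.0173512653 = 0.9826487347
≈ 0.982649

0.982649


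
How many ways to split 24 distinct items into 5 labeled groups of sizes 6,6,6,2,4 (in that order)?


24! = 620448401733239439360000
Denominator: 6!=720 * 6!=720 * 6!=720 * 2!=2 * 4!=24
Coefficient = 620448401733239439360000 / 17915904000 = 34631152395840

34631152395840


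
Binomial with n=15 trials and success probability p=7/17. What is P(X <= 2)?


P(X<=2) = P(X=0) + P(X=1) + P(X=2)
= 1000000000000000/2862423051509815793 + 10500000000000000/2862423051509815793 + 51450000000000000/2862423051509815793
= 62950000000000000/2862423051509815793

62950000000000000/2862423051509815793


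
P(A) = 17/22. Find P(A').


P(A') = 1 - P(A) = 1 - 17/22 = 5/22

5/22


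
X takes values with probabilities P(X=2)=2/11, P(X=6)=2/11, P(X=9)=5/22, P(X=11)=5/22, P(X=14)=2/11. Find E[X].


E[X] = sum(x * P(x))
= 2*2/11 + 6*2/11 + 9*5/22 + 11*5/22 + 14*2/11
= 94/11

94/11


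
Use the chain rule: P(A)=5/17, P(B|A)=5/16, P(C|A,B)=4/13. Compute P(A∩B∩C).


P(A∩B∩C) = P(A) * P(B|A) * P(C|A∩B)
= 5/17 * 5/16 * 4/13
= 25/272 * 4/13 = 25/884

25/884


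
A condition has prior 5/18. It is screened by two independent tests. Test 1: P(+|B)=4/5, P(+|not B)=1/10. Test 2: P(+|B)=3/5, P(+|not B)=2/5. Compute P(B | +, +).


After test 1: P(+) = 4/5*5/18 + 1/10*13/18 = 53/180
P(B|+) = (2/9)/(53/180) = 40/53
After test 2 (use post1 as new prior): P(+) = 3/5*40/53 + 2/5*13/53 = 146/265
P(B|+,+) = (24/53)/(146/265) = 60/73

60/73


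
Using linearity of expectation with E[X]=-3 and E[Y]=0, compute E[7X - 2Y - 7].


E[7X - 2Y - 7] = 7*E[X] - 2*E[Y] - 7
= (7)*(-3) + (-2)*(0) + (-7)
= -21 + 0 - 7 = -28

-28


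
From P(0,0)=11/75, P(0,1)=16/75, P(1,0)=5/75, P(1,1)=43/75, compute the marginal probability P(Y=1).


P(Y=1) = P(0,1)+P(1,1) = 16/75 + 43/75 = 59/75

59/75


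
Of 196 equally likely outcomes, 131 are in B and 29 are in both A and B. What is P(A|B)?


P(A|B) = P(A∩B)/P(B) = (29/196)/(131/196) = 29/131

29/131


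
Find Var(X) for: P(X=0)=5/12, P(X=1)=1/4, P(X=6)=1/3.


E[X] = 9/4, E[X^2] = 49/4
Var(X) = E[X^2] - (E[X])^2 = 49/4 - (9/4)^2 = 115/16

115/16


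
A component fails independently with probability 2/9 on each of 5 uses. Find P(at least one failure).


P(at least one) = 1 - P(none)
P(none) = (1 - 2/9)^5 = (7/9)^5 = 16807/59049
P(at least one) = 1 - 16807/59049 = 42242/59049

42242/59049


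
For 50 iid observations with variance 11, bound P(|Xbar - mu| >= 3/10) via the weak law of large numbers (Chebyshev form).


Var(Xbar) = Var(X)/n = 11/50
Chebyshev: P(|Xbar-mu| >= 3/10) <= Var(Xbar)/(3/10)^2 = (11/50)/(9/100) = 22/9
Bound exceeds 1, so trivial bound: 1

1


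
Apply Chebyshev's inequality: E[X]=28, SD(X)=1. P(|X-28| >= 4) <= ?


k = 4/1 = 4
Chebyshev: P(|X-mu| >= k*sigma) <= 1/k^2 = 1/4^2 = 1/16

1/16


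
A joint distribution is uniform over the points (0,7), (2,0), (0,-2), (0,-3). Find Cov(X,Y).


E[X]=1/2, E[Y]=1/2, E[XY]=0
Cov(X,Y) = E[XY] - E[X]E[Y] = 0 - 1/2*1/2 = -1/4

-1/4


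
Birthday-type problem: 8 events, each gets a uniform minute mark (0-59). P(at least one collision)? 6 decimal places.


P(all different) = prod((60-i)/60 for i=0..7) = 0.614209
P(at least one match) = 1 - 0.614209 = 0.385791

0.385791


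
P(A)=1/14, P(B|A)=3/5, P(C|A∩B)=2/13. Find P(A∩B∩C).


P(A∩B∩C) = P(A) * P(B|A) * P(C|A∩B)
= 1/14 * 3/5 * 2/13
= 3/70 * 2/13 = 3/455

3/455


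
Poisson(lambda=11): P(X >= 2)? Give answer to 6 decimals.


P(X>=2) = 1 - P(X<=1) = 1 - (e^(-11)*11^0/0! + e^(-11)*11^1/1!)
≈ 1 - (0.0000167017 + 0.0001837187)
= 1 - 0.0002004204 = 0.9997995796
≈ 0.999800

0.999800


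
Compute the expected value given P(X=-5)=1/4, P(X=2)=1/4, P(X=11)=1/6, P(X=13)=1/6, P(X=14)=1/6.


E[X] = sum(x * P(x))
= -5*1/4 + 2*1/4 + 11*1/6 + 13*1/6 + 14*1/6
= 67/12

67/12


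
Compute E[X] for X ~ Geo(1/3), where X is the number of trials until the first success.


For geometric (trials until first success), E[X] = 1/p = 1/(1/3) = 3

3


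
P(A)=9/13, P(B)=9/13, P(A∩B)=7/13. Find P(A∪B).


P(A∪B) = P(A) + P(B) - P(A∩B)
= 9/13 + 9/13 - 7/13 = 11/13

11/13


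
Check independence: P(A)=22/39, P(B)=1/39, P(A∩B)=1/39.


P(A)*P(B) = 22/39*1/39 = 22/1521
P(A∩B) = 1/39 != 22/1521, so not independent

No, A and B are not independent


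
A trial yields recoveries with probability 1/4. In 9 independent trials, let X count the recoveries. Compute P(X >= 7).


P(X>=7) = P(X=7) + P(X=8) + P(X=9)
= 81/65536 + 27/262144 + 1/262144
= 11/8192

11/8192


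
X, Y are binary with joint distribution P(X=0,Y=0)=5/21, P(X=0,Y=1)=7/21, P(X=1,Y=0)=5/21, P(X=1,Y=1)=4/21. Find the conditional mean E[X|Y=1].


P(Y=1) = 11/21
E[X|Y=1] = (0*7 + 1*4)/11 = 4/11

4/11


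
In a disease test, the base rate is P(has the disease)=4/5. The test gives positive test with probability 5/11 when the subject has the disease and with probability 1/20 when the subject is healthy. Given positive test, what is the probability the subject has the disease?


P(A) = P(A|B)P(B) + P(A|B')P(B') = 5/11*4/5 + 1/20*1/5 = 411/1100
P(B|A) = P(A|B)P(B)/P(A) = (4/11)/(411/1100) = 400/411

400/411


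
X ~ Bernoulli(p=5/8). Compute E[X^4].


For Bernoulli: X in {0,1}
E[X^4] = 0^4*(1-5/8) + 1^4*5/8 = 5/8

5/8


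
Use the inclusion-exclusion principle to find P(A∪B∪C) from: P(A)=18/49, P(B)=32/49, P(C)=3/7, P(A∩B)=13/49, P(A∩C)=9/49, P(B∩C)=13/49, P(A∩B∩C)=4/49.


P(A∪B∪C) = P(A)+P(B)+P(C) - P(AB)-P(AC)-P(BC) + P(ABC)
= 18/49+32/49+3/7 - 13/49-9/49-13/49 + 4/49
= 40/49

40/49


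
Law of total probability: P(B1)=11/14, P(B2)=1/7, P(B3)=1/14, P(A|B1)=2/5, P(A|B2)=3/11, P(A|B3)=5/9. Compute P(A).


P(A) = P(A|B1)P(B1) + P(A|B2)P(B2) + P(A|B3)P(B3)
= 2/5*11/14 + 3/11*1/7 + 5/9*1/14
= 11/35 + 3/77 + 5/126 = 389/990

389/990


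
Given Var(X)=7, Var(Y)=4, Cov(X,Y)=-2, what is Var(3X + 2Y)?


Var(3X + 2Y) = 3^2*Var(X) + 2^2*Var(Y) + 2*3*2*Cov(X,Y)
= 9*7 + 4*4 + 12*(-2)
= 63 + 16 - 24 = 55

55


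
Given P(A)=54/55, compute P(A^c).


P(A') = 1 - P(A) = 1 - 54/55 = 1/55

1/55


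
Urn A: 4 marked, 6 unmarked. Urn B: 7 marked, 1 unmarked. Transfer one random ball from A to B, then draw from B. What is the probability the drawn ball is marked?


P(transfer marked) = 4/10 = 2/5; P(transfer unmarked) = 3/5
If marked transferred: Urn II has 8 marked of 9, so P(marked|marked moved) = 8/9
If unmarked transferred: Urn II has 7 marked of 9, so P(marked|unmarked moved) = 7/9
By total probability: P(marked) = 2/5*8/9 + 3/5*7/9 = 37/45

37/45
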